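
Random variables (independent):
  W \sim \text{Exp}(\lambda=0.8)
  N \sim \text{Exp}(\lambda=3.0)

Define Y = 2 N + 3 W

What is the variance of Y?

For independent RVs: Var(aX + bY) = a²Var(X) + b²Var(Y)
Var(W) = 1.5625
Var(N) = 0.11111111
Var(Y) = 3²*1.5625 + 2²*0.11111111
= 9*1.5625 + 4*0.11111111 = 14.506944

14.506944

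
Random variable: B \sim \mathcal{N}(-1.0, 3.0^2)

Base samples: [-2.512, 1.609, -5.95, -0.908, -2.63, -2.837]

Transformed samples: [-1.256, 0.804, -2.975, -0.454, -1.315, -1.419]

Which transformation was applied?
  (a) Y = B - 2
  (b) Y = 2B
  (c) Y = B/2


Checking option (c) Y = B/2:
  B = -2.512 -> Y = -1.256 ✓
  B = 1.609 -> Y = 0.804 ✓
  B = -5.95 -> Y = -2.975 ✓
All samples match this transformation.

(c) B/2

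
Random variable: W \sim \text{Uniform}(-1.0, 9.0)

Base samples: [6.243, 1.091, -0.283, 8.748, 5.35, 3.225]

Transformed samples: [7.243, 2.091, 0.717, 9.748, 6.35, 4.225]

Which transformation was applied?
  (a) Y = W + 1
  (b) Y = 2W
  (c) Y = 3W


Checking option (a) Y = W + 1:
  W = 6.243 -> Y = 7.243 ✓
  W = 1.091 -> Y = 2.091 ✓
  W = -0.283 -> Y = 0.717 ✓
All samples match this transformation.

(a) W + 1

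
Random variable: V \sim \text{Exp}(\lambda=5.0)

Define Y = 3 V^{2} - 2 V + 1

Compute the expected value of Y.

E[Y] = 3*E[V²] - 2*E[V] + 1
E[V] = 0.2
E[V²] = Var(V) + (E[V])² = 0.04 + 0.04 = 0.08
E[Y] = 3*0.08 - 2*0.2 + 1 = 0.84

0.84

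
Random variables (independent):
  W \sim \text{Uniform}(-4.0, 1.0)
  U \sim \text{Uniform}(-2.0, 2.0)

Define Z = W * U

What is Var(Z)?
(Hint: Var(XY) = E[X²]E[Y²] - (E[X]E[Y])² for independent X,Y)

Var(XY) = E[X²]E[Y²] - (E[X]E[Y])²
E[W] = -1.5, Var(W) = 2.0833333
E[U] = 0, Var(U) = 1.3333333
E[W²] = 2.0833333 + (-1.5)² = 4.3333333
E[U²] = 1.3333333 + 0² = 1.3333333
Var(Z) = 4.3333333*1.3333333 - (-1.5*0)²
= 5.7777778 - 0 = 5.7777778

5.7777778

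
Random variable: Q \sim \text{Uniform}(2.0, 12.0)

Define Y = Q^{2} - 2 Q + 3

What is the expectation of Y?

E[Y] = 1*E[Q²] - 2*E[Q] + 3
E[Q] = 7
E[Q²] = Var(Q) + (E[Q])² = 8.3333333 + 49 = 57.333333
E[Y] = 1*57.333333 - 2*7 + 3 = 46.333333

46.333333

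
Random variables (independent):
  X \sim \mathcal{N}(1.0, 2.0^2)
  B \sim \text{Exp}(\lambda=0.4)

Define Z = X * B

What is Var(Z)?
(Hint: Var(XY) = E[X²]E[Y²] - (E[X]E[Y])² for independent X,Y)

Var(XY) = E[X²]E[Y²] - (E[X]E[Y])²
E[X] = 1, Var(X) = 4
E[B] = 2.5, Var(B) = 6.25
E[X²] = 4 + 1² = 5
E[B²] = 6.25 + 2.5² = 12.5
Var(Z) = 5*12.5 - (1*2.5)²
= 62.5 - 6.25 = 56.25

56.25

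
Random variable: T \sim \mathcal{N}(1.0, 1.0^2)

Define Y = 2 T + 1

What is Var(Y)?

For Y = aT + b: Var(Y) = a² * Var(T)
Var(T) = 1.0^2 = 1
Var(Y) = 2² * 1 = 4 * 1 = 4

4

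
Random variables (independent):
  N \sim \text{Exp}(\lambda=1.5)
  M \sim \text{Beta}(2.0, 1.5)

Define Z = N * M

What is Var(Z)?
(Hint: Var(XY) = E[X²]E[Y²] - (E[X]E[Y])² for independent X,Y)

Var(XY) = E[X²]E[Y²] - (E[X]E[Y])²
E[N] = 0.66666667, Var(N) = 0.44444444
E[M] = 0.57142857, Var(M) = 0.054421769
E[N²] = 0.44444444 + 0.66666667² = 0.88888889
E[M²] = 0.054421769 + 0.57142857² = 0.38095238
Var(Z) = 0.88888889*0.38095238 - (0.66666667*0.57142857)²
= 0.33862434 - 0.14512472 = 0.19349962

0.19349962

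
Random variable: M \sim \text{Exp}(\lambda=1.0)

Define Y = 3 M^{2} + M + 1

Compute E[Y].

E[Y] = 3*E[M²] + 1*E[M] + 1
E[M] = 1
E[M²] = Var(M) + (E[M])² = 1 + 1 = 2
E[Y] = 3*2 + 1*1 + 1 = 8

8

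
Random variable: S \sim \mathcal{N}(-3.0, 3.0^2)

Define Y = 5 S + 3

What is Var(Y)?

For Y = aS + b: Var(Y) = a² * Var(S)
Var(S) = 3.0^2 = 9
Var(Y) = 5² * 9 = 25 * 9 = 225

225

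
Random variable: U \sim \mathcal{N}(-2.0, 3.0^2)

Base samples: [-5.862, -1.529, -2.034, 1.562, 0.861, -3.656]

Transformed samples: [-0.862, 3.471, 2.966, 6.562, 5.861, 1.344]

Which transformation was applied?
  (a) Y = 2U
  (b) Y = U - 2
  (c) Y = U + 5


Checking option (c) Y = U + 5:
  U = -5.862 -> Y = -0.862 ✓
  U = -1.529 -> Y = 3.471 ✓
  U = -2.034 -> Y = 2.966 ✓
All samples match this transformation.

(c) U + 5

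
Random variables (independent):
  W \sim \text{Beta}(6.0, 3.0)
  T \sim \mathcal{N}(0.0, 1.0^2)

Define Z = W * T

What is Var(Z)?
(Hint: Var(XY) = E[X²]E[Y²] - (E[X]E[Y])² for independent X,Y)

Var(XY) = E[X²]E[Y²] - (E[X]E[Y])²
E[W] = 0.66666667, Var(W) = 0.022222222
E[T] = 0, Var(T) = 1
E[W²] = 0.022222222 + 0.66666667² = 0.46666667
E[T²] = 1 + 0² = 1
Var(Z) = 0.46666667*1 - (0.66666667*0)²
= 0.46666667 - 0 = 0.46666667

0.46666667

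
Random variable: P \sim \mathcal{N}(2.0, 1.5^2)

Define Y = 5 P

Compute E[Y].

For Y = 5P:
E[Y] = 5 * E[P]
E[P] = 2.0 = 2
E[Y] = 5 * 2 = 10

10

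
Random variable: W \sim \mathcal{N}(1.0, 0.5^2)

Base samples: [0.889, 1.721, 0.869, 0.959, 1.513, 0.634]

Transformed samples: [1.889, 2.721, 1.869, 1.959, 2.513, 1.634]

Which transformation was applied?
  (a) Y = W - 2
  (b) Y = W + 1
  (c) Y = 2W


Checking option (b) Y = W + 1:
  W = 0.889 -> Y = 1.889 ✓
  W = 1.721 -> Y = 2.721 ✓
  W = 0.869 -> Y = 1.869 ✓
All samples match this transformation.

(b) W + 1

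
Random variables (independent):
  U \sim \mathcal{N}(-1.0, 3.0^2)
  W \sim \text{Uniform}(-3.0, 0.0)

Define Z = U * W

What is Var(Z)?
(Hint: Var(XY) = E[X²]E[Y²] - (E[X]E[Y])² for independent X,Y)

Var(XY) = E[X²]E[Y²] - (E[X]E[Y])²
E[U] = -1, Var(U) = 9
E[W] = -1.5, Var(W) = 0.75
E[U²] = 9 + (-1)² = 10
E[W²] = 0.75 + (-1.5)² = 3
Var(Z) = 10*3 - (-1*(-1.5))²
= 30 - 2.25 = 27.75

27.75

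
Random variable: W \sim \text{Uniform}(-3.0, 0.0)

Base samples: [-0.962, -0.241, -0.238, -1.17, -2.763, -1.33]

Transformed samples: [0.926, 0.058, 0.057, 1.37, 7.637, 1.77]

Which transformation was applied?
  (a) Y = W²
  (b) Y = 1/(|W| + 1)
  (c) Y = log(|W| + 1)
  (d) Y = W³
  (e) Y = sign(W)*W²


Checking option (a) Y = W²:
  W = -0.962 -> Y = 0.926 ✓
  W = -0.241 -> Y = 0.058 ✓
  W = -0.238 -> Y = 0.057 ✓
All samples match this transformation.

(a) W²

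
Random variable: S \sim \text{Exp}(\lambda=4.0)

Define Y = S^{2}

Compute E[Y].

E[Y] = 1*E[S²]
E[S] = 0.25
E[S²] = Var(S) + (E[S])² = 0.0625 + 0.0625 = 0.125
E[Y] = 1*0.125 = 0.125

0.125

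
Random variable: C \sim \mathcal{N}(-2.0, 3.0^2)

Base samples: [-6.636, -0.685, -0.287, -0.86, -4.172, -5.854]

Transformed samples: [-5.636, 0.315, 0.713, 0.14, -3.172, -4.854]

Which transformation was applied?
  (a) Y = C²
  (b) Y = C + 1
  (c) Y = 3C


Checking option (b) Y = C + 1:
  C = -6.636 -> Y = -5.636 ✓
  C = -0.685 -> Y = 0.315 ✓
  C = -0.287 -> Y = 0.713 ✓
All samples match this transformation.

(b) C + 1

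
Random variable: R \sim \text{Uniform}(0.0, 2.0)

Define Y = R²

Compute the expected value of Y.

Using E[X²] = Var(X) + (E[X])²:
E[R] = 1
Var(R) = (2 - 0)^2/12 = 0.33333333
E[R²] = 0.33333333 + 1² = 0.33333333 + 1 = 1.3333333

1.3333333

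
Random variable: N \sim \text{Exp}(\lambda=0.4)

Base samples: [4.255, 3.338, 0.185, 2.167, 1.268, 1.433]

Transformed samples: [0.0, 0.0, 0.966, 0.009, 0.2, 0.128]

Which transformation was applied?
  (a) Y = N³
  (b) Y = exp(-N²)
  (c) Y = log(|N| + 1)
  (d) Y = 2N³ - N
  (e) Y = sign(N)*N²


Checking option (b) Y = exp(-N²):
  N = 4.255 -> Y = 0.0 ✓
  N = 3.338 -> Y = 0.0 ✓
  N = 0.185 -> Y = 0.966 ✓
All samples match this transformation.

(b) exp(-N²)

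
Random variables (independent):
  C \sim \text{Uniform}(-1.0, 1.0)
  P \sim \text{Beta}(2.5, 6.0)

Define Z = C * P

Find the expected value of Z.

For independent RVs: E[XY] = E[X]*E[Y]
E[C] = 0
E[P] = 0.29411765
E[Z] = 0 * 0.29411765 = 0

0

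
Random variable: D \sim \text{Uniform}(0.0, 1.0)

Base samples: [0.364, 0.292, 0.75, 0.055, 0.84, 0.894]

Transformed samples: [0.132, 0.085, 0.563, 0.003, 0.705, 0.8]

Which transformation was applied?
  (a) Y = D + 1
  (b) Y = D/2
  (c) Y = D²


Checking option (c) Y = D²:
  D = 0.364 -> Y = 0.132 ✓
  D = 0.292 -> Y = 0.085 ✓
  D = 0.75 -> Y = 0.563 ✓
All samples match this transformation.

(c) D²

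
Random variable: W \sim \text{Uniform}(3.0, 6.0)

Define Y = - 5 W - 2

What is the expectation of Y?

For Y = -5W - 2:
E[Y] = -5 * E[W] - 2
E[W] = (3 + 6)/2 = 4.5
E[Y] = -5 * 4.5 - 2 = -24.5

-24.5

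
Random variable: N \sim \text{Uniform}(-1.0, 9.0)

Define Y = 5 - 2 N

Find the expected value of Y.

For Y = -2N + 5:
E[Y] = -2 * E[N] + 5
E[N] = (-1 + 9)/2 = 4
E[Y] = -2 * 4 + 5 = -3

-3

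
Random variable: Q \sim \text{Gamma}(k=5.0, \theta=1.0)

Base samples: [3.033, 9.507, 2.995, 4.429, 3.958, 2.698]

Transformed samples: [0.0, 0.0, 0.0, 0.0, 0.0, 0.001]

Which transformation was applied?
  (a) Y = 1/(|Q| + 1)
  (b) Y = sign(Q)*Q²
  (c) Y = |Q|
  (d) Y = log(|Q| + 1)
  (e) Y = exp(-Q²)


Checking option (e) Y = exp(-Q²):
  Q = 3.033 -> Y = 0.0 ✓
  Q = 9.507 -> Y = 0.0 ✓
  Q = 2.995 -> Y = 0.0 ✓
All samples match this transformation.

(e) exp(-Q²)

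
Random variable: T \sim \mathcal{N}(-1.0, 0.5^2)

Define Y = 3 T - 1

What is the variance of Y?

For Y = aT + b: Var(Y) = a² * Var(T)
Var(T) = 0.5^2 = 0.25
Var(Y) = 3² * 0.25 = 9 * 0.25 = 2.25

2.25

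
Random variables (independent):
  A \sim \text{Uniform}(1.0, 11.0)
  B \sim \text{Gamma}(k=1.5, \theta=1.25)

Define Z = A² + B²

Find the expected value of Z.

E[Z] = E[A²] + E[B²]
E[A²] = Var(A) + E[A]² = 8.3333333 + 36 = 44.333333
E[B²] = Var(B) + E[B]² = 2.34375 + 3.515625 = 5.859375
E[Z] = 44.333333 + 5.859375 = 50.192708

50.192708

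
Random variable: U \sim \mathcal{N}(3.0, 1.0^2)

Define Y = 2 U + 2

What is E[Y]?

For Y = 2U + 2:
E[Y] = 2 * E[U] + 2
E[U] = 3.0 = 3
E[Y] = 2 * 3 + 2 = 8

8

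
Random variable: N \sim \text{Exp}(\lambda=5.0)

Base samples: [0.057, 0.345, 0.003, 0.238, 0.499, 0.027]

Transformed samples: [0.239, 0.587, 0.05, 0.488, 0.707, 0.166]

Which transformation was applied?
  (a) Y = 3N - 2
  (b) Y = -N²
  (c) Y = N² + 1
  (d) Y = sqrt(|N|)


Checking option (d) Y = sqrt(|N|):
  N = 0.057 -> Y = 0.239 ✓
  N = 0.345 -> Y = 0.587 ✓
  N = 0.003 -> Y = 0.05 ✓
All samples match this transformation.

(d) sqrt(|N|)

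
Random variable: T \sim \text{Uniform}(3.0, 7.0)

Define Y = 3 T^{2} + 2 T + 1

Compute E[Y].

E[Y] = 3*E[T²] + 2*E[T] + 1
E[T] = 5
E[T²] = Var(T) + (E[T])² = 1.3333333 + 25 = 26.333333
E[Y] = 3*26.333333 + 2*5 + 1 = 90

90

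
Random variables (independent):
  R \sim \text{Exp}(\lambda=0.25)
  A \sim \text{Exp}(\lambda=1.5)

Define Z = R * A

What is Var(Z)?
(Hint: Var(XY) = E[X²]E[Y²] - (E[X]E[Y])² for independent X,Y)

Var(XY) = E[X²]E[Y²] - (E[X]E[Y])²
E[R] = 4, Var(R) = 16
E[A] = 0.66666667, Var(A) = 0.44444444
E[R²] = 16 + 4² = 32
E[A²] = 0.44444444 + 0.66666667² = 0.88888889
Var(Z) = 32*0.88888889 - (4*0.66666667)²
= 28.444444 - 7.1111111 = 21.333333

21.333333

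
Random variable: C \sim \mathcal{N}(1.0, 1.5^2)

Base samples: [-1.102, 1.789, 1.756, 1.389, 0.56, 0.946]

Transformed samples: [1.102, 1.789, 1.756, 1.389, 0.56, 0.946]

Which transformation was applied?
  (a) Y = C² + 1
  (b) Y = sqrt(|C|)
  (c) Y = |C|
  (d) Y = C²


Checking option (c) Y = |C|:
  C = -1.102 -> Y = 1.102 ✓
  C = 1.789 -> Y = 1.789 ✓
  C = 1.756 -> Y = 1.756 ✓
All samples match this transformation.

(c) |C|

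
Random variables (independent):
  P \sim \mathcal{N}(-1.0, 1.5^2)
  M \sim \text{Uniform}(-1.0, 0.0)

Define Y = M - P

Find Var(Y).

For independent RVs: Var(aX + bY) = a²Var(X) + b²Var(Y)
Var(P) = 2.25
Var(M) = 0.083333333
Var(Y) = (-1)²*2.25 + 1²*0.083333333
= 1*2.25 + 1*0.083333333 = 2.3333333

2.3333333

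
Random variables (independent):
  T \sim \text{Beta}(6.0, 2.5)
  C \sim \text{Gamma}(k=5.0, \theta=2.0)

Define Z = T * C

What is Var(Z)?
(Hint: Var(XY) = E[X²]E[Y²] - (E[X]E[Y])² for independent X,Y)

Var(XY) = E[X²]E[Y²] - (E[X]E[Y])²
E[T] = 0.70588235, Var(T) = 0.021853943
E[C] = 10, Var(C) = 20
E[T²] = 0.021853943 + 0.70588235² = 0.52012384
E[C²] = 20 + 10² = 120
Var(Z) = 0.52012384*120 - (0.70588235*10)²
= 62.414861 - 49.82699 = 12.587871

12.587871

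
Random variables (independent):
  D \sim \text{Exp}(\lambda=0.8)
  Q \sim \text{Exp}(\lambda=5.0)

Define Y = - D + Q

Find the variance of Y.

For independent RVs: Var(aX + bY) = a²Var(X) + b²Var(Y)
Var(D) = 1.5625
Var(Q) = 0.04
Var(Y) = (-1)²*1.5625 + 1²*0.04
= 1*1.5625 + 1*0.04 = 1.6025

1.6025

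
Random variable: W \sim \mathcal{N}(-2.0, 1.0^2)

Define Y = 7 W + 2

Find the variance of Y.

For Y = aW + b: Var(Y) = a² * Var(W)
Var(W) = 1.0^2 = 1
Var(Y) = 7² * 1 = 49 * 1 = 49

49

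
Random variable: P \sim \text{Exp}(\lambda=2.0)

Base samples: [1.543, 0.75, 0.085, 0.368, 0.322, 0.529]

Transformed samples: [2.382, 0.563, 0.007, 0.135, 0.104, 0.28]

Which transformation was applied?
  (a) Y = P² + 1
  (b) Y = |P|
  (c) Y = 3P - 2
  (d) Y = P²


Checking option (d) Y = P²:
  P = 1.543 -> Y = 2.382 ✓
  P = 0.75 -> Y = 0.563 ✓
  P = 0.085 -> Y = 0.007 ✓
All samples match this transformation.

(d) P²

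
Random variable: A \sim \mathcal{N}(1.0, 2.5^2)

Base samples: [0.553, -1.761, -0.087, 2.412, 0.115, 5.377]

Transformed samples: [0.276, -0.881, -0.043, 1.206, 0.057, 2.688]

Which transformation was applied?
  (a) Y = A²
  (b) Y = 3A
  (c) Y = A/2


Checking option (c) Y = A/2:
  A = 0.553 -> Y = 0.276 ✓
  A = -1.761 -> Y = -0.881 ✓
  A = -0.087 -> Y = -0.043 ✓
All samples match this transformation.

(c) A/2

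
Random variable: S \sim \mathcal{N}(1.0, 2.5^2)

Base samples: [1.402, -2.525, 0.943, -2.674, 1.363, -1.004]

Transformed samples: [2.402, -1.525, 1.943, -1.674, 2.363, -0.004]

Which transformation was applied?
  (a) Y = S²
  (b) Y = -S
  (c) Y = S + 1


Checking option (c) Y = S + 1:
  S = 1.402 -> Y = 2.402 ✓
  S = -2.525 -> Y = -1.525 ✓
  S = 0.943 -> Y = 1.943 ✓
All samples match this transformation.

(c) S + 1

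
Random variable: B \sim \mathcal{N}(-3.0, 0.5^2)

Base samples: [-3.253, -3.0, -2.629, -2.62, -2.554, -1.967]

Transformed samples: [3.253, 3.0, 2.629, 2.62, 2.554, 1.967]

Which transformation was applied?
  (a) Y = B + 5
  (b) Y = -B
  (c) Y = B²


Checking option (b) Y = -B:
  B = -3.253 -> Y = 3.253 ✓
  B = -3.0 -> Y = 3.0 ✓
  B = -2.629 -> Y = 2.629 ✓
All samples match this transformation.

(b) -B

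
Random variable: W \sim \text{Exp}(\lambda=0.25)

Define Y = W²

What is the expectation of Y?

Using E[X²] = Var(X) + (E[X])²:
E[W] = 4
Var(W) = 1/0.25^2 = 16
E[W²] = 16 + 4² = 16 + 16 = 32

32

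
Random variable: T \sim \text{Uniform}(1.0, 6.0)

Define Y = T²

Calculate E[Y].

E[T²] = Var(T) + (E[T])² = 2.0833333 + 12.25 = 14.333333

14.333333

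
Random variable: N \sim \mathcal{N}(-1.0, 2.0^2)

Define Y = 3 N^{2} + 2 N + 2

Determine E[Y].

E[Y] = 3*E[N²] + 2*E[N] + 2
E[N] = -1
E[N²] = Var(N) + (E[N])² = 4 + 1 = 5
E[Y] = 3*5 + 2*(-1) + 2 = 15

15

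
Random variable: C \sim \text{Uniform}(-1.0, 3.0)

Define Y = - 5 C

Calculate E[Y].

For Y = -5C:
E[Y] = -5 * E[C]
E[C] = (-1 + 3)/2 = 1
E[Y] = -5 * 1 = -5

-5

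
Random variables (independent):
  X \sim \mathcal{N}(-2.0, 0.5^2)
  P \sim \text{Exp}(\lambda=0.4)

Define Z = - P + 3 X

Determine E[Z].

E[Z] = 3*E[X] - 1*E[P]
E[X] = -2
E[P] = 2.5
E[Z] = 3*(-2) - 1*2.5 = -8.5

-8.5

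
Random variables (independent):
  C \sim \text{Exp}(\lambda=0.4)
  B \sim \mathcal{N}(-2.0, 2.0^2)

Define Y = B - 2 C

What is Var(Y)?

For independent RVs: Var(aX + bY) = a²Var(X) + b²Var(Y)
Var(C) = 6.25
Var(B) = 4
Var(Y) = (-2)²*6.25 + 1²*4
= 4*6.25 + 1*4 = 29

29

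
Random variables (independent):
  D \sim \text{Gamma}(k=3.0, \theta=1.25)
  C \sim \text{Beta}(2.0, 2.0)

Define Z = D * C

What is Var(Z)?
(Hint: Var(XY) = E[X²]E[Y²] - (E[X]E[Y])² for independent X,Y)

Var(XY) = E[X²]E[Y²] - (E[X]E[Y])²
E[D] = 3.75, Var(D) = 4.6875
E[C] = 0.5, Var(C) = 0.05
E[D²] = 4.6875 + 3.75² = 18.75
E[C²] = 0.05 + 0.5² = 0.3
Var(Z) = 18.75*0.3 - (3.75*0.5)²
= 5.625 - 3.515625 = 2.109375

2.109375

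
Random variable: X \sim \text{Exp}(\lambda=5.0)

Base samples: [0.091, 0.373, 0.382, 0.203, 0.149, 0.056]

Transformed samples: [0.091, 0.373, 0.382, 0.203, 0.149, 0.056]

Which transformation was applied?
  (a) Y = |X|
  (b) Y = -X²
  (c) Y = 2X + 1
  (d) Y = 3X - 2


Checking option (a) Y = |X|:
  X = 0.091 -> Y = 0.091 ✓
  X = 0.373 -> Y = 0.373 ✓
  X = 0.382 -> Y = 0.382 ✓
All samples match this transformation.

(a) |X|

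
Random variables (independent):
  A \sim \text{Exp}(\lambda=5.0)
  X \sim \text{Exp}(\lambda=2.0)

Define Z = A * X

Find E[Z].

For independent RVs: E[XY] = E[X]*E[Y]
E[A] = 0.2
E[X] = 0.5
E[Z] = 0.2 * 0.5 = 0.1

0.1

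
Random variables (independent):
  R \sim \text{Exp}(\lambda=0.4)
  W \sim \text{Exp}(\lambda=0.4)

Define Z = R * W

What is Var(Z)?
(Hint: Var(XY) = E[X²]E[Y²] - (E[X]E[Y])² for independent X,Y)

Var(XY) = E[X²]E[Y²] - (E[X]E[Y])²
E[R] = 2.5, Var(R) = 6.25
E[W] = 2.5, Var(W) = 6.25
E[R²] = 6.25 + 2.5² = 12.5
E[W²] = 6.25 + 2.5² = 12.5
Var(Z) = 12.5*12.5 - (2.5*2.5)²
= 156.25 - 39.0625 = 117.1875

117.1875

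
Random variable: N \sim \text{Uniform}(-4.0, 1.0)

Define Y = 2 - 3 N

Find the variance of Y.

For Y = aN + b: Var(Y) = a² * Var(N)
Var(N) = (1 + 4)^2/12 = 2.0833333
Var(Y) = (-3)² * 2.0833333 = 9 * 2.0833333 = 18.75

18.75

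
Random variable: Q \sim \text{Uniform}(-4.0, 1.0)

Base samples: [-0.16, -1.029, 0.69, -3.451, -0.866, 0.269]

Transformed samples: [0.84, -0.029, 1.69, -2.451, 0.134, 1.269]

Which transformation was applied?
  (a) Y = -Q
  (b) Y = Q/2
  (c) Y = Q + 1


Checking option (c) Y = Q + 1:
  Q = -0.16 -> Y = 0.84 ✓
  Q = -1.029 -> Y = -0.029 ✓
  Q = 0.69 -> Y = 1.69 ✓
All samples match this transformation.

(c) Q + 1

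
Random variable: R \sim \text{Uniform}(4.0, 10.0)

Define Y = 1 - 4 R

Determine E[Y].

For Y = -4R + 1:
E[Y] = -4 * E[R] + 1
E[R] = (4 + 10)/2 = 7
E[Y] = -4 * 7 + 1 = -27

-27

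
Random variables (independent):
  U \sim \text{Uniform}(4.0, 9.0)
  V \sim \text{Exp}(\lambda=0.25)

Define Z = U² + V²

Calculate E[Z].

E[Z] = E[U²] + E[V²]
E[U²] = Var(U) + E[U]² = 2.0833333 + 42.25 = 44.333333
E[V²] = Var(V) + E[V]² = 16 + 16 = 32
E[Z] = 44.333333 + 32 = 76.333333

76.333333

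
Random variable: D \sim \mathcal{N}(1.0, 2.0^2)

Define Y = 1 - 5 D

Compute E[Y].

For Y = -5D + 1:
E[Y] = -5 * E[D] + 1
E[D] = 1.0 = 1
E[Y] = -5 * 1 + 1 = -4

-4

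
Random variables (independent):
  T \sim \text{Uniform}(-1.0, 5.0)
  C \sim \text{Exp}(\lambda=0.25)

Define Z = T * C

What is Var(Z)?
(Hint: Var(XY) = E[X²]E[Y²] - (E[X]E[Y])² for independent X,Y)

Var(XY) = E[X²]E[Y²] - (E[X]E[Y])²
E[T] = 2, Var(T) = 3
E[C] = 4, Var(C) = 16
E[T²] = 3 + 2² = 7
E[C²] = 16 + 4² = 32
Var(Z) = 7*32 - (2*4)²
= 224 - 64 = 160

160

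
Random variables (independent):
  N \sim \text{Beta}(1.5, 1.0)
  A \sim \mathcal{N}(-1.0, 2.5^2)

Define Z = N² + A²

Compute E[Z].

E[Z] = E[N²] + E[A²]
E[N²] = Var(N) + E[N]² = 0.068571429 + 0.36 = 0.42857143
E[A²] = Var(A) + E[A]² = 6.25 + 1 = 7.25
E[Z] = 0.42857143 + 7.25 = 7.6785714

7.6785714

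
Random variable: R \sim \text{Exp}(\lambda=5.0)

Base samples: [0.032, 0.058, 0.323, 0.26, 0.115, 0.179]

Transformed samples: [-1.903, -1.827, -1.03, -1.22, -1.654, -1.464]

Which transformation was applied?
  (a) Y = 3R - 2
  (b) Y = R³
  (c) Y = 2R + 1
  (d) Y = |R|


Checking option (a) Y = 3R - 2:
  R = 0.032 -> Y = -1.903 ✓
  R = 0.058 -> Y = -1.827 ✓
  R = 0.323 -> Y = -1.03 ✓
All samples match this transformation.

(a) 3R - 2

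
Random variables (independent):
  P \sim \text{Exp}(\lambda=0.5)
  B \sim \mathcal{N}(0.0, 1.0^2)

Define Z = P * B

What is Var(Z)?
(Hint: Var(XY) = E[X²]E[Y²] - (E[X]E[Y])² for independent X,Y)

Var(XY) = E[X²]E[Y²] - (E[X]E[Y])²
E[P] = 2, Var(P) = 4
E[B] = 0, Var(B) = 1
E[P²] = 4 + 2² = 8
E[B²] = 1 + 0² = 1
Var(Z) = 8*1 - (2*0)²
= 8 - 0 = 8

8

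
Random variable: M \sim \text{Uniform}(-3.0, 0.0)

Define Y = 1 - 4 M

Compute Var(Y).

For Y = aM + b: Var(Y) = a² * Var(M)
Var(M) = (0 + 3)^2/12 = 0.75
Var(Y) = (-4)² * 0.75 = 16 * 0.75 = 12

12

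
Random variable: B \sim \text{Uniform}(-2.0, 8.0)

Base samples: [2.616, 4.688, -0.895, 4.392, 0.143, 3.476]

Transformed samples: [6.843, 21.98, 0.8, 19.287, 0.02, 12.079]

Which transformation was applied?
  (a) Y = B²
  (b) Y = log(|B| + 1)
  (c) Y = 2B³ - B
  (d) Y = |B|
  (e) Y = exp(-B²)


Checking option (a) Y = B²:
  B = 2.616 -> Y = 6.843 ✓
  B = 4.688 -> Y = 21.98 ✓
  B = -0.895 -> Y = 0.8 ✓
All samples match this transformation.

(a) B²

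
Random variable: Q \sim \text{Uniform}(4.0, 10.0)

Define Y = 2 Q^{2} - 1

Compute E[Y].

E[Y] = 2*E[Q²] - 1
E[Q] = 7
E[Q²] = Var(Q) + (E[Q])² = 3 + 49 = 52
E[Y] = 2*52 - 1 = 103

103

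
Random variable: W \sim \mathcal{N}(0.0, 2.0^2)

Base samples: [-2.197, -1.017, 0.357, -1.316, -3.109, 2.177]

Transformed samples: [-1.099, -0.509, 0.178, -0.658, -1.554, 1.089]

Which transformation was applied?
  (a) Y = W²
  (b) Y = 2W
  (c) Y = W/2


Checking option (c) Y = W/2:
  W = -2.197 -> Y = -1.099 ✓
  W = -1.017 -> Y = -0.509 ✓
  W = 0.357 -> Y = 0.178 ✓
All samples match this transformation.

(c) W/2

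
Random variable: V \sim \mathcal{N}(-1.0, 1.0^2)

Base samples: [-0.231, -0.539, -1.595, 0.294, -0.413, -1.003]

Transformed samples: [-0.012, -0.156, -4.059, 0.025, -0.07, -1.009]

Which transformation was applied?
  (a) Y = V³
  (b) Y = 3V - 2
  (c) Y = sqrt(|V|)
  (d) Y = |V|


Checking option (a) Y = V³:
  V = -0.231 -> Y = -0.012 ✓
  V = -0.539 -> Y = -0.156 ✓
  V = -1.595 -> Y = -4.059 ✓
All samples match this transformation.

(a) V³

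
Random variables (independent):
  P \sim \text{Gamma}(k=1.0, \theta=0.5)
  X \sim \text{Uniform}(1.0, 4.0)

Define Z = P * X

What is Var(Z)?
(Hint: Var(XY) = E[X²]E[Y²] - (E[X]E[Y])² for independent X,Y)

Var(XY) = E[X²]E[Y²] - (E[X]E[Y])²
E[P] = 0.5, Var(P) = 0.25
E[X] = 2.5, Var(X) = 0.75
E[P²] = 0.25 + 0.5² = 0.5
E[X²] = 0.75 + 2.5² = 7
Var(Z) = 0.5*7 - (0.5*2.5)²
= 3.5 - 1.5625 = 1.9375

1.9375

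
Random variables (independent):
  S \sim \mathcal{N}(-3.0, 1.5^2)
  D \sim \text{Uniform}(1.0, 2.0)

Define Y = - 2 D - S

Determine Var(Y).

For independent RVs: Var(aX + bY) = a²Var(X) + b²Var(Y)
Var(S) = 2.25
Var(D) = 0.083333333
Var(Y) = (-1)²*2.25 + (-2)²*0.083333333
= 1*2.25 + 4*0.083333333 = 2.5833333

2.5833333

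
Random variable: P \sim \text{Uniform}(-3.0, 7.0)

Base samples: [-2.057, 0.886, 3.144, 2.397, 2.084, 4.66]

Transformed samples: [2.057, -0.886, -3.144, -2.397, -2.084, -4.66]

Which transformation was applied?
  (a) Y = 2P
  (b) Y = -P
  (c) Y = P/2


Checking option (b) Y = -P:
  P = -2.057 -> Y = 2.057 ✓
  P = 0.886 -> Y = -0.886 ✓
  P = 3.144 -> Y = -3.144 ✓
All samples match this transformation.

(b) -P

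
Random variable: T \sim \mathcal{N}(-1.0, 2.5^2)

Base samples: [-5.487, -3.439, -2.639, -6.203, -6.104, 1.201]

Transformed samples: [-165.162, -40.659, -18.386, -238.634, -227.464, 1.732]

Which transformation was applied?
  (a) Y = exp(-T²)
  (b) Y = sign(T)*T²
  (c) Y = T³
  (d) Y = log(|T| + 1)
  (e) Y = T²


Checking option (c) Y = T³:
  T = -5.487 -> Y = -165.162 ✓
  T = -3.439 -> Y = -40.659 ✓
  T = -2.639 -> Y = -18.386 ✓
All samples match this transformation.

(c) T³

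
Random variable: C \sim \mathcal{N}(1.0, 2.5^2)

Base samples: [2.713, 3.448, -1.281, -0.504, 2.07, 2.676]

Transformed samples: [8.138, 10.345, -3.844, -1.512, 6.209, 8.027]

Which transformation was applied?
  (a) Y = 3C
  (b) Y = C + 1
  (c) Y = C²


Checking option (a) Y = 3C:
  C = 2.713 -> Y = 8.138 ✓
  C = 3.448 -> Y = 10.345 ✓
  C = -1.281 -> Y = -3.844 ✓
All samples match this transformation.

(a) 3C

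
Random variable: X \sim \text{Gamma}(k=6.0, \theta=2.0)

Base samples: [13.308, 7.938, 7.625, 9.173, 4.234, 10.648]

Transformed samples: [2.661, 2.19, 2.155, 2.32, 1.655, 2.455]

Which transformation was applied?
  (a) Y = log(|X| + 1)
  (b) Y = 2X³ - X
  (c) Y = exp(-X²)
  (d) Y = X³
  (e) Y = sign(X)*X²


Checking option (a) Y = log(|X| + 1):
  X = 13.308 -> Y = 2.661 ✓
  X = 7.938 -> Y = 2.19 ✓
  X = 7.625 -> Y = 2.155 ✓
All samples match this transformation.

(a) log(|X| + 1)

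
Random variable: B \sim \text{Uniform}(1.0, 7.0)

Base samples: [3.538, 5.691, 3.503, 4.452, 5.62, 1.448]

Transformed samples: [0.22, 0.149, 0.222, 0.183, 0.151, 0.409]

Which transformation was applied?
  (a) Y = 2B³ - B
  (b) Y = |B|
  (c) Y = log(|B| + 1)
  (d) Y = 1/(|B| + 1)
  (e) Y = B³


Checking option (d) Y = 1/(|B| + 1):
  B = 3.538 -> Y = 0.22 ✓
  B = 5.691 -> Y = 0.149 ✓
  B = 3.503 -> Y = 0.222 ✓
All samples match this transformation.

(d) 1/(|B| + 1)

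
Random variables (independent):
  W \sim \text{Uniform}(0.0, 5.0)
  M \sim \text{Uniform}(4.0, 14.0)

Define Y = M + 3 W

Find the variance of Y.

For independent RVs: Var(aX + bY) = a²Var(X) + b²Var(Y)
Var(W) = 2.0833333
Var(M) = 8.3333333
Var(Y) = 3²*2.0833333 + 1²*8.3333333
= 9*2.0833333 + 1*8.3333333 = 27.083333

27.083333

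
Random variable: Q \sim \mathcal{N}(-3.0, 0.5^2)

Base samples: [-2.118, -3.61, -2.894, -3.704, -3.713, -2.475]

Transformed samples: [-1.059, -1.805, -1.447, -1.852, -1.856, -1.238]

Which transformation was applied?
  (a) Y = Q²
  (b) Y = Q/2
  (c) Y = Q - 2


Checking option (b) Y = Q/2:
  Q = -2.118 -> Y = -1.059 ✓
  Q = -3.61 -> Y = -1.805 ✓
  Q = -2.894 -> Y = -1.447 ✓
All samples match this transformation.

(b) Q/2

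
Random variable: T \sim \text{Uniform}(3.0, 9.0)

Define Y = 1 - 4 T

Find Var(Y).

For Y = aT + b: Var(Y) = a² * Var(T)
Var(T) = (9 - 3)^2/12 = 3
Var(Y) = (-4)² * 3 = 16 * 3 = 48

48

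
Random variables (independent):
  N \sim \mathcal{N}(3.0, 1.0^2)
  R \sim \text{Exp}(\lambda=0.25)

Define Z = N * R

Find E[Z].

For independent RVs: E[XY] = E[X]*E[Y]
E[N] = 3
E[R] = 4
E[Z] = 3 * 4 = 12

12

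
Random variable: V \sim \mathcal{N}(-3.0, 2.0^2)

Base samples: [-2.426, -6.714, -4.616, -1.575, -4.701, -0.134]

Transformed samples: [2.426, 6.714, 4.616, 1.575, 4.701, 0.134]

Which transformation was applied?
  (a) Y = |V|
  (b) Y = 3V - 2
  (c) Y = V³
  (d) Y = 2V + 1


Checking option (a) Y = |V|:
  V = -2.426 -> Y = 2.426 ✓
  V = -6.714 -> Y = 6.714 ✓
  V = -4.616 -> Y = 4.616 ✓
All samples match this transformation.

(a) |V|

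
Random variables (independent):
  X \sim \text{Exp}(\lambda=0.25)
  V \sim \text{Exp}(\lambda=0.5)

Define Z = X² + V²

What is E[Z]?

E[Z] = E[X²] + E[V²]
E[X²] = Var(X) + E[X]² = 16 + 16 = 32
E[V²] = Var(V) + E[V]² = 4 + 4 = 8
E[Z] = 32 + 8 = 40

40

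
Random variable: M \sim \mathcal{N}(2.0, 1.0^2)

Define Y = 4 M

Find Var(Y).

For Y = aM + b: Var(Y) = a² * Var(M)
Var(M) = 1.0^2 = 1
Var(Y) = 4² * 1 = 16 * 1 = 16

16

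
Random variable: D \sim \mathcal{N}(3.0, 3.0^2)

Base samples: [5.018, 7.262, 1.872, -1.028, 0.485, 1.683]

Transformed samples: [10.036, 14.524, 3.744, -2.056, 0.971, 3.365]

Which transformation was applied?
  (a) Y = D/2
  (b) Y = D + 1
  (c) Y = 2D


Checking option (c) Y = 2D:
  D = 5.018 -> Y = 10.036 ✓
  D = 7.262 -> Y = 14.524 ✓
  D = 1.872 -> Y = 3.744 ✓
All samples match this transformation.

(c) 2D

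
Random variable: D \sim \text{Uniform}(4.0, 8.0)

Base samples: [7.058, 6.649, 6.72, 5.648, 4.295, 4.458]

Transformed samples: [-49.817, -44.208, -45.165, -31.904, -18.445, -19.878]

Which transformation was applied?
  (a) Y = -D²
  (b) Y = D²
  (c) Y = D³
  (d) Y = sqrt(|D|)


Checking option (a) Y = -D²:
  D = 7.058 -> Y = -49.817 ✓
  D = 6.649 -> Y = -44.208 ✓
  D = 6.72 -> Y = -45.165 ✓
All samples match this transformation.

(a) -D²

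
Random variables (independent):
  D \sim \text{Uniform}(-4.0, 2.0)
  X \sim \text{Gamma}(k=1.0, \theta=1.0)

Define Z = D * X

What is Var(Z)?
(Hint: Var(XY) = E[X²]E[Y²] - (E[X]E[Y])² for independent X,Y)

Var(XY) = E[X²]E[Y²] - (E[X]E[Y])²
E[D] = -1, Var(D) = 3
E[X] = 1, Var(X) = 1
E[D²] = 3 + (-1)² = 4
E[X²] = 1 + 1² = 2
Var(Z) = 4*2 - (-1*1)²
= 8 - 1 = 7

7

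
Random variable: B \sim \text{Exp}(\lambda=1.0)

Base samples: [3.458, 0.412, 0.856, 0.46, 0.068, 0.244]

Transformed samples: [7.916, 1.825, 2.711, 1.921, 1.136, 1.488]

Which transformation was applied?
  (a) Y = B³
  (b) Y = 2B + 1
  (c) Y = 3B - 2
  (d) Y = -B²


Checking option (b) Y = 2B + 1:
  B = 3.458 -> Y = 7.916 ✓
  B = 0.412 -> Y = 1.825 ✓
  B = 0.856 -> Y = 2.711 ✓
All samples match this transformation.

(b) 2B + 1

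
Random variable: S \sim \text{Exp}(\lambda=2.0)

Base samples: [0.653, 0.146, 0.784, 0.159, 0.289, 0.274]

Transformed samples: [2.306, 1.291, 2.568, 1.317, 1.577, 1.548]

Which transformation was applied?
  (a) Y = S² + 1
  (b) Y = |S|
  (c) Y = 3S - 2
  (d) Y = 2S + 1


Checking option (d) Y = 2S + 1:
  S = 0.653 -> Y = 2.306 ✓
  S = 0.146 -> Y = 1.291 ✓
  S = 0.784 -> Y = 2.568 ✓
All samples match this transformation.

(d) 2S + 1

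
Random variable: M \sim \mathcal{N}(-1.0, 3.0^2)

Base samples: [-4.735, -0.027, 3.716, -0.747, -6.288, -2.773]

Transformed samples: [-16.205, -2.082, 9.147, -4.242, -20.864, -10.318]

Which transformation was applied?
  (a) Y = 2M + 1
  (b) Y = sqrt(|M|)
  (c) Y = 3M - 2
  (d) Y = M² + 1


Checking option (c) Y = 3M - 2:
  M = -4.735 -> Y = -16.205 ✓
  M = -0.027 -> Y = -2.082 ✓
  M = 3.716 -> Y = 9.147 ✓
All samples match this transformation.

(c) 3M - 2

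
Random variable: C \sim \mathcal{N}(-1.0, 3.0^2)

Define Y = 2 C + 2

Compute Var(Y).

For Y = aC + b: Var(Y) = a² * Var(C)
Var(C) = 3.0^2 = 9
Var(Y) = 2² * 9 = 4 * 9 = 36

36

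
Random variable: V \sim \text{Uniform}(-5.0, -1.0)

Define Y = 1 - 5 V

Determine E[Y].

For Y = -5V + 1:
E[Y] = -5 * E[V] + 1
E[V] = (-5 - 1)/2 = -3
E[Y] = -5 * (-3) + 1 = 16

16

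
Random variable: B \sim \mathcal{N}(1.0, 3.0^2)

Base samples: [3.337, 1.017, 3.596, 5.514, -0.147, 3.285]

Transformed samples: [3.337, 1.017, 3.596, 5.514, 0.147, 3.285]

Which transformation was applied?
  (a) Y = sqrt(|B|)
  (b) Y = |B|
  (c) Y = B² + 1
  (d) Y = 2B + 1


Checking option (b) Y = |B|:
  B = 3.337 -> Y = 3.337 ✓
  B = 1.017 -> Y = 1.017 ✓
  B = 3.596 -> Y = 3.596 ✓
All samples match this transformation.

(b) |B|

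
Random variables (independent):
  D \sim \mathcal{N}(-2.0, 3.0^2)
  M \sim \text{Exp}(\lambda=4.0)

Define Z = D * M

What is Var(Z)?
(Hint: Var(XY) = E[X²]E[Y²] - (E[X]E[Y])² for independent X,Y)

Var(XY) = E[X²]E[Y²] - (E[X]E[Y])²
E[D] = -2, Var(D) = 9
E[M] = 0.25, Var(M) = 0.0625
E[D²] = 9 + (-2)² = 13
E[M²] = 0.0625 + 0.25² = 0.125
Var(Z) = 13*0.125 - (-2*0.25)²
= 1.625 - 0.25 = 1.375

1.375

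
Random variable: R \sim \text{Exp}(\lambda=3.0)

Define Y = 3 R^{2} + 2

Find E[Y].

E[Y] = 3*E[R²] + 2
E[R] = 0.33333333
E[R²] = Var(R) + (E[R])² = 0.11111111 + 0.11111111 = 0.22222222
E[Y] = 3*0.22222222 + 2 = 2.6666667

2.6666667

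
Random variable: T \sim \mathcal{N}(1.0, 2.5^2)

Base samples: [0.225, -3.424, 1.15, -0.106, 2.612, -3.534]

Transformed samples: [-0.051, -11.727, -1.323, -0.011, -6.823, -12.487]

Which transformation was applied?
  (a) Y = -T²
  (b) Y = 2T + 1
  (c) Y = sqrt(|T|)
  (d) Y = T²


Checking option (a) Y = -T²:
  T = 0.225 -> Y = -0.051 ✓
  T = -3.424 -> Y = -11.727 ✓
  T = 1.15 -> Y = -1.323 ✓
All samples match this transformation.

(a) -T²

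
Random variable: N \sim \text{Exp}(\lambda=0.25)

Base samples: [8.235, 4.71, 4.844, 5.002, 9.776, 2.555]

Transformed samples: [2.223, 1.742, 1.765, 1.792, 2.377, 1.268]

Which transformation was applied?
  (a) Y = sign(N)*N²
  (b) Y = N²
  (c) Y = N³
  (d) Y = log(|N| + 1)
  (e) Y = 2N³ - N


Checking option (d) Y = log(|N| + 1):
  N = 8.235 -> Y = 2.223 ✓
  N = 4.71 -> Y = 1.742 ✓
  N = 4.844 -> Y = 1.765 ✓
All samples match this transformation.

(d) log(|N| + 1)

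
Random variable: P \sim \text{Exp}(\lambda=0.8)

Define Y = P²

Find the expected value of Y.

E[P²] = Var(P) + (E[P])² = 1.5625 + 1.5625 = 3.125

3.125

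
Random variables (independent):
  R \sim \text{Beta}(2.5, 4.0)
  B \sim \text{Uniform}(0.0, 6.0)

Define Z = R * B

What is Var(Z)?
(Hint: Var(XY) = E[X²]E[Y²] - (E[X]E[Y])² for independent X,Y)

Var(XY) = E[X²]E[Y²] - (E[X]E[Y])²
E[R] = 0.38461538, Var(R) = 0.031558185
E[B] = 3, Var(B) = 3
E[R²] = 0.031558185 + 0.38461538² = 0.17948718
E[B²] = 3 + 3² = 12
Var(Z) = 0.17948718*12 - (0.38461538*3)²
= 2.1538462 - 1.3313609 = 0.82248521

0.82248521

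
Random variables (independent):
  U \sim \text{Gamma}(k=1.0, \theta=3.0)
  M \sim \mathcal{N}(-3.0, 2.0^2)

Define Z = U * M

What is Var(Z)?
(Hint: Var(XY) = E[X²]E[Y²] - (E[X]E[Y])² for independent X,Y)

Var(XY) = E[X²]E[Y²] - (E[X]E[Y])²
E[U] = 3, Var(U) = 9
E[M] = -3, Var(M) = 4
E[U²] = 9 + 3² = 18
E[M²] = 4 + (-3)² = 13
Var(Z) = 18*13 - (3*(-3))²
= 234 - 81 = 153

153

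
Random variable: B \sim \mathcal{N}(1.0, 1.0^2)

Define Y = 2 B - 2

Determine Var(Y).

For Y = aB + b: Var(Y) = a² * Var(B)
Var(B) = 1.0^2 = 1
Var(Y) = 2² * 1 = 4 * 1 = 4

4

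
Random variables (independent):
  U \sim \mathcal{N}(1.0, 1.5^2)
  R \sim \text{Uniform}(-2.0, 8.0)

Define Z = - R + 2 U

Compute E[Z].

E[Z] = 2*E[U] - 1*E[R]
E[U] = 1
E[R] = 3
E[Z] = 2*1 - 1*3 = -1

-1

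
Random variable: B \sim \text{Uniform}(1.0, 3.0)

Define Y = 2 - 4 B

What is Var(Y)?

For Y = aB + b: Var(Y) = a² * Var(B)
Var(B) = (3 - 1)^2/12 = 0.33333333
Var(Y) = (-4)² * 0.33333333 = 16 * 0.33333333 = 5.3333333

5.3333333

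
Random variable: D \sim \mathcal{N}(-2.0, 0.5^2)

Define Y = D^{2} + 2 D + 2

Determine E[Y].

E[Y] = 1*E[D²] + 2*E[D] + 2
E[D] = -2
E[D²] = Var(D) + (E[D])² = 0.25 + 4 = 4.25
E[Y] = 1*4.25 + 2*(-2) + 2 = 2.25

2.25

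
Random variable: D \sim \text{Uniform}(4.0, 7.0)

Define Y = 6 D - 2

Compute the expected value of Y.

For Y = 6D - 2:
E[Y] = 6 * E[D] - 2
E[D] = (4 + 7)/2 = 5.5
E[Y] = 6 * 5.5 - 2 = 31

31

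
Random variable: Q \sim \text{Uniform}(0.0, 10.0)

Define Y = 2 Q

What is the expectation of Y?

For Y = 2Q:
E[Y] = 2 * E[Q]
E[Q] = (0 + 10)/2 = 5
E[Y] = 2 * 5 = 10

10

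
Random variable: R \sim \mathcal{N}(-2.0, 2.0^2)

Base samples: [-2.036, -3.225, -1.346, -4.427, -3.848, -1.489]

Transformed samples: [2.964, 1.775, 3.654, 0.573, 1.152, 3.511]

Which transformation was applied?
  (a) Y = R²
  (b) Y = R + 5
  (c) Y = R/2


Checking option (b) Y = R + 5:
  R = -2.036 -> Y = 2.964 ✓
  R = -3.225 -> Y = 1.775 ✓
  R = -1.346 -> Y = 3.654 ✓
All samples match this transformation.

(b) R + 5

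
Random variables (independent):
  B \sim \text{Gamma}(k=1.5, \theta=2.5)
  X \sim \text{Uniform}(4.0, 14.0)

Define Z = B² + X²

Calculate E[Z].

E[Z] = E[B²] + E[X²]
E[B²] = Var(B) + E[B]² = 9.375 + 14.0625 = 23.4375
E[X²] = Var(X) + E[X]² = 8.3333333 + 81 = 89.333333
E[Z] = 23.4375 + 89.333333 = 112.77083

112.77083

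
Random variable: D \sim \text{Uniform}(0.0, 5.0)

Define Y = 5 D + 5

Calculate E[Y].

For Y = 5D + 5:
E[Y] = 5 * E[D] + 5
E[D] = (0 + 5)/2 = 2.5
E[Y] = 5 * 2.5 + 5 = 17.5

17.5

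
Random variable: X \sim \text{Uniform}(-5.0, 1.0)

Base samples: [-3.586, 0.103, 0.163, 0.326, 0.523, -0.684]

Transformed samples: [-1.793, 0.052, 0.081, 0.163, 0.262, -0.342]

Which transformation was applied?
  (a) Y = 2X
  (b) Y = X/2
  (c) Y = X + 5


Checking option (b) Y = X/2:
  X = -3.586 -> Y = -1.793 ✓
  X = 0.103 -> Y = 0.052 ✓
  X = 0.163 -> Y = 0.081 ✓
All samples match this transformation.

(b) X/2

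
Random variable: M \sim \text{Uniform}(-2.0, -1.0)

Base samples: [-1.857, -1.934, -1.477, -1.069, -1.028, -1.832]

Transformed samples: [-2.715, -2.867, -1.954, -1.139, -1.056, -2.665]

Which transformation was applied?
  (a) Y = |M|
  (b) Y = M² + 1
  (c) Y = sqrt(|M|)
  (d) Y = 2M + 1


Checking option (d) Y = 2M + 1:
  M = -1.857 -> Y = -2.715 ✓
  M = -1.934 -> Y = -2.867 ✓
  M = -1.477 -> Y = -1.954 ✓
All samples match this transformation.

(d) 2M + 1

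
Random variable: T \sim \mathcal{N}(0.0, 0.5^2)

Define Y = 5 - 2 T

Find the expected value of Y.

For Y = -2T + 5:
E[Y] = -2 * E[T] + 5
E[T] = 0.0 = 0
E[Y] = -2 * 0 + 5 = 5

5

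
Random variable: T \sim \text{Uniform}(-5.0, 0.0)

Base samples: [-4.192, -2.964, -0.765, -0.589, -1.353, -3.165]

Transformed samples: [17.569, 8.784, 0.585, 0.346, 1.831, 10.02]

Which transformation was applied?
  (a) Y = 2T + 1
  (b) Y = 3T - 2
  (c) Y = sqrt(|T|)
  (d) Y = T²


Checking option (d) Y = T²:
  T = -4.192 -> Y = 17.569 ✓
  T = -2.964 -> Y = 8.784 ✓
  T = -0.765 -> Y = 0.585 ✓
All samples match this transformation.

(d) T²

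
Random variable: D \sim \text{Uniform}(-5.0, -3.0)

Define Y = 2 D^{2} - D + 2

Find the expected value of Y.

E[Y] = 2*E[D²] - 1*E[D] + 2
E[D] = -4
E[D²] = Var(D) + (E[D])² = 0.33333333 + 16 = 16.333333
E[Y] = 2*16.333333 - 1*(-4) + 2 = 38.666667

38.666667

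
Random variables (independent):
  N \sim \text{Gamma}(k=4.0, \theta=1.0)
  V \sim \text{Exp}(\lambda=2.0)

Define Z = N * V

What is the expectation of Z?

For independent RVs: E[XY] = E[X]*E[Y]
E[N] = 4
E[V] = 0.5
E[Z] = 4 * 0.5 = 2

2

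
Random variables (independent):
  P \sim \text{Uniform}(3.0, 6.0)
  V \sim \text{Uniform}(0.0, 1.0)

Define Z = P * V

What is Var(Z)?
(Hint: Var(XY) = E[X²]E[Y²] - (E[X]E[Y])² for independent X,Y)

Var(XY) = E[X²]E[Y²] - (E[X]E[Y])²
E[P] = 4.5, Var(P) = 0.75
E[V] = 0.5, Var(V) = 0.083333333
E[P²] = 0.75 + 4.5² = 21
E[V²] = 0.083333333 + 0.5² = 0.33333333
Var(Z) = 21*0.33333333 - (4.5*0.5)²
= 7 - 5.0625 = 1.9375

1.9375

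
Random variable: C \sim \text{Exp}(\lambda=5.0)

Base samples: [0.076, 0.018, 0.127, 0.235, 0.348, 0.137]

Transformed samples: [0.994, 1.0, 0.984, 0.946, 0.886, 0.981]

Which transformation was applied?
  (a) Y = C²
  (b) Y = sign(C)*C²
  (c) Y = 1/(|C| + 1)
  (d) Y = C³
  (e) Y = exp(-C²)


Checking option (e) Y = exp(-C²):
  C = 0.076 -> Y = 0.994 ✓
  C = 0.018 -> Y = 1.0 ✓
  C = 0.127 -> Y = 0.984 ✓
All samples match this transformation.

(e) exp(-C²)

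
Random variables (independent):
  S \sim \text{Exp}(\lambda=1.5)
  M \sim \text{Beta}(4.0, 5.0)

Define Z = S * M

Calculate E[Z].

For independent RVs: E[XY] = E[X]*E[Y]
E[S] = 0.66666667
E[M] = 0.44444444
E[Z] = 0.66666667 * 0.44444444 = 0.2962963

0.2962963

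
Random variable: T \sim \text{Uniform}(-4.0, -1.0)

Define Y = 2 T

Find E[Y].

For Y = 2T:
E[Y] = 2 * E[T]
E[T] = (-4 - 1)/2 = -2.5
E[Y] = 2 * (-2.5) = -5

-5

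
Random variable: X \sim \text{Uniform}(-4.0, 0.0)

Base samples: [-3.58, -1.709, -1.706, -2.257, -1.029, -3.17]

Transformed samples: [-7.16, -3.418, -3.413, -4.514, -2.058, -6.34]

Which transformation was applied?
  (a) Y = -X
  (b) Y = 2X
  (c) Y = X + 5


Checking option (b) Y = 2X:
  X = -3.58 -> Y = -7.16 ✓
  X = -1.709 -> Y = -3.418 ✓
  X = -1.706 -> Y = -3.413 ✓
All samples match this transformation.

(b) 2X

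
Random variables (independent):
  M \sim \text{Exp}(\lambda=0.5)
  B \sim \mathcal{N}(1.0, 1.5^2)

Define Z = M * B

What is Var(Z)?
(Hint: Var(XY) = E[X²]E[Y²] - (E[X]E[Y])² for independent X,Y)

Var(XY) = E[X²]E[Y²] - (E[X]E[Y])²
E[M] = 2, Var(M) = 4
E[B] = 1, Var(B) = 2.25
E[M²] = 4 + 2² = 8
E[B²] = 2.25 + 1² = 3.25
Var(Z) = 8*3.25 - (2*1)²
= 26 - 4 = 22

22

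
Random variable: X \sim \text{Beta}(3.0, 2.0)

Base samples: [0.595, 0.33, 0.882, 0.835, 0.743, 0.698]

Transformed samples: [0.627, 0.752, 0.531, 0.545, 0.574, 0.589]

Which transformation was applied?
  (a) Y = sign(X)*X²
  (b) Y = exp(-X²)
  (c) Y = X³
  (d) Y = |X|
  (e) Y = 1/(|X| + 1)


Checking option (e) Y = 1/(|X| + 1):
  X = 0.595 -> Y = 0.627 ✓
  X = 0.33 -> Y = 0.752 ✓
  X = 0.882 -> Y = 0.531 ✓
All samples match this transformation.

(e) 1/(|X| + 1)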